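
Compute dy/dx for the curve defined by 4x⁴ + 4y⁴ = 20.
Differentiate the relation implicitly: treat y = y(x) and apply the chain rule, so every y-derivative picks up a y' = dy/dx factor.

With everything moved to the left-hand side, differentiate term by term:
  d/dx[4x^4] = 16x^3
  d/dx[4y^4] = 16y^3·y'
  d/dx[-20] = 0

Separating the contributions that come from x directly and those that come through y:
  without y':      16x^3
  multiplying y':  16y^3

so (16x^3) + (16y^3)·y' = 0, and therefore
  dy/dx = -(16x^3)/(16y^3) = -x^3/y^3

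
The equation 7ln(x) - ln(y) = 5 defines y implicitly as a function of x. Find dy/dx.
Differentiate the relation implicitly: treat y = y(x) and apply the chain rule, so every y-derivative picks up a y' = dy/dx factor.

With everything moved to the left-hand side, differentiate term by term:
  d/dx[7ln(x)] = 7/x
  d/dx[-ln(y)] = -y'/y
  d/dx[-5] = 0

Separating the contributions that come from x directly and those that come through y:
  without y':      7/x
  multiplying y':  -1/y

so (7/x) + (-1/y)·y' = 0, and therefore
  dy/dx = -(7/x)/(-1/y) = 7y/x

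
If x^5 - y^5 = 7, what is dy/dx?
Apply d/dx to both sides, remembering that y depends on x. Each occurrence of y therefore brings in a y' = dy/dx via the chain rule.

With F(x, y) equal to the left-hand side minus the right, differentiate F term by term:
  d/dx[x^5] = 5x^4
  d/dx[-y^5] = -5y^4·y'
  d/dx[-7] = 0
Adding these up, d/dx[F] = 0 becomes
  (5x^4) + (-5y^4)·y' = 0,
so isolating y',
  dy/dx = -(5x^4)/(-5y^4) = x^4/y^4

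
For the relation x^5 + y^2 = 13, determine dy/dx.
Apply d/dx to both sides, remembering that y depends on x. Each occurrence of y therefore brings in a y' = dy/dx via the chain rule.

With F(x, y) equal to the left-hand side minus the right, differentiate F term by term:
  d/dx[x^5] = 5x^4
  d/dx[y^2] = 2y·y'
  d/dx[-13] = 0
Adding these up, d/dx[F] = 0 becomes
  (5x^4) + (2y)·y' = 0,
so isolating y',
  dy/dx = -(5x^4)/(2y) = -5x^4/(2y)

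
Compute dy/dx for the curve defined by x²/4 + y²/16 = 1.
Take d/dx of both sides. Since y is implicitly a function of x, the chain rule attaches a y' = dy/dx factor whenever we differentiate through y.

Set F(x, y) = (left side) − (right side), so the curve is F = 0. Differentiating each term of F:
  d/dx[x^2/4] = x/2
  d/dx[y^2/16] = y·y'/8
  d/dx[-1] = 0

Collecting, the y'-free part is the partial derivative in x and the y' coefficient is the partial derivative in y:
  ∂F/∂x = x/2
  ∂F/∂y = y/8

so d/dx[F(x, y(x))] = ∂F/∂x + (∂F/∂y)·y' = 0. Rearranging,
  dy/dx = -(∂F/∂x)/(∂F/∂y) = -(x/2)/(y/8) = -4x/y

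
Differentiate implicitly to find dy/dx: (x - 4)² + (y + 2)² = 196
Differentiate the relation implicitly: treat y = y(x) and apply the chain rule, so every y-derivative picks up a y' = dy/dx factor.

With everything moved to the left-hand side, differentiate term by term:
  d/dx[(x - 4)^2] = 2x - 8
  d/dx[(y + 2)^2] = 2·y'(y + 2)
  d/dx[-196] = 0

Separating the contributions that come from x directly and those that come through y:
  without y':      2x - 8
  multiplying y':  2y + 4

so (2x - 8) + (2y + 4)·y' = 0, and therefore
  dy/dx = -(2x - 8)/(2y + 4) = (4 - x)/(y + 2)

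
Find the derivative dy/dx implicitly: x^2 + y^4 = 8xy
Differentiate both sides with respect to x, treating y as y(x). By the chain rule, any term containing y contributes a factor of y' = dy/dx when we differentiate it.

Move every term to one side and write the relation as F(x, y) = 0. Term by term,
  d/dx[x^2] = 2x
  d/dx[-8xy] = -8x·y' - 8y
  d/dx[y^4] = 4y^3·y'

The pieces without y' make up ∂F/∂x and the coefficient of y' is ∂F/∂y:
  ∂F/∂x = 2x - 8y,
  ∂F/∂y = -8x + 4y^3.

Since d/dx[F] = ∂F/∂x + (∂F/∂y)·y' = 0, solve for y':
  (∂F/∂y)·y' = -∂F/∂x
  dy/dx = -(∂F/∂x)/(∂F/∂y) = -(2x - 8y)/(-8x + 4y^3) = (x - 4y)/(2(2x - y^3))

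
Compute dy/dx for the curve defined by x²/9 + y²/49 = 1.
Apply d/dx to both sides, remembering that y depends on x. Each occurrence of y therefore brings in a y' = dy/dx via the chain rule.

With F(x, y) equal to the left-hand side minus the right, differentiate F term by term:
  d/dx[x^2/9] = 2x/9
  d/dx[y^2/49] = 2y·y'/49
  d/dx[-1] = 0
Adding these up, d/dx[F] = 0 becomes
  (2x/9) + (2y/49)·y' = 0,
so isolating y',
  dy/dx = -(2x/9)/(2y/49) = -49x/(9y)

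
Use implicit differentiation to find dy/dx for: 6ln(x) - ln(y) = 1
Differentiate the relation implicitly: treat y = y(x) and apply the chain rule, so every y-derivative picks up a y' = dy/dx factor.

With everything moved to the left-hand side, differentiate term by term:
  d/dx[6ln(x)] = 6/x
  d/dx[-ln(y)] = -y'/y
  d/dx[-1] = 0

Separating the contributions that come from x directly and those that come through y:
  without y':      6/x
  multiplying y':  -1/y

so (6/x) + (-1/y)·y' = 0, and therefore
  dy/dx = -(6/x)/(-1/y) = 6y/x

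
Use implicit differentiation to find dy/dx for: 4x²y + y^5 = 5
Differentiate both sides with respect to x, treating y as y(x). By the chain rule, any term containing y contributes a factor of y' = dy/dx when we differentiate it.

Move every term to one side and write the relation as F(x, y) = 0. Term by term,
  d/dx[4x^2y] = 4x^2·y' + 8xy
  d/dx[y^5] = 5y^4·y'
  d/dx[-5] = 0

The pieces without y' make up ∂F/∂x and the coefficient of y' is ∂F/∂y:
  ∂F/∂x = 8xy,
  ∂F/∂y = 4x^2 + 5y^4.

Since d/dx[F] = ∂F/∂x + (∂F/∂y)·y' = 0, solve for y':
  (∂F/∂y)·y' = -∂F/∂x
  dy/dx = -(∂F/∂x)/(∂F/∂y) = -(8xy)/(4x^2 + 5y^4) = -8xy/(4x^2 + 5y^4)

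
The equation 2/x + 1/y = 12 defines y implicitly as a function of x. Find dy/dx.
Differentiate the relation implicitly: treat y = y(x) and apply the chain rule, so every y-derivative picks up a y' = dy/dx factor.

With everything moved to the left-hand side, differentiate term by term:
  d/dx[1/y] = -y'/y^2
  d/dx[2/x] = -2/x^2
  d/dx[-12] = 0

Separating the contributions that come from x directly and those that come through y:
  without y':      -2/x^2
  multiplying y':  -1/y^2

so (-2/x^2) + (-1/y^2)·y' = 0, and therefore
  dy/dx = -(-2/x^2)/(-1/y^2) = -2y^2/x^2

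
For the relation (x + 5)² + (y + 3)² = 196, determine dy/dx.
Apply d/dx to both sides, remembering that y depends on x. Each occurrence of y therefore brings in a y' = dy/dx via the chain rule.

With F(x, y) equal to the left-hand side minus the right, differentiate F term by term:
  d/dx[(x + 5)^2] = 2x + 10
  d/dx[(y + 3)^2] = 2·y'(y + 3)
  d/dx[-196] = 0
Adding these up, d/dx[F] = 0 becomes
  (2x + 10) + (2y + 6)·y' = 0,
so isolating y',
  dy/dx = -(2x + 10)/(2y + 6) = (-x - 5)/(y + 3)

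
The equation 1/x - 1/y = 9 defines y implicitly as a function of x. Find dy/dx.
Differentiate both sides with respect to x, treating y as y(x). By the chain rule, any term containing y contributes a factor of y' = dy/dx when we differentiate it.

Move every term to one side and write the relation as F(x, y) = 0. Term by term,
  d/dx[-1/y] = y'/y^2
  d/dx[1/x] = -1/x^2
  d/dx[-9] = 0

The pieces without y' make up ∂F/∂x and the coefficient of y' is ∂F/∂y:
  ∂F/∂x = -1/x^2,
  ∂F/∂y = y^(-2).

Since d/dx[F] = ∂F/∂x + (∂F/∂y)·y' = 0, solve for y':
  (∂F/∂y)·y' = -∂F/∂x
  dy/dx = -(∂F/∂x)/(∂F/∂y) = -(-1/x^2)/(y^(-2)) = y^2/x^2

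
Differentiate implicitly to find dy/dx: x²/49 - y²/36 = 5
Differentiate both sides with respect to x, treating y as y(x). By the chain rule, any term containing y contributes a factor of y' = dy/dx when we differentiate it.

Move every term to one side and write the relation as F(x, y) = 0. Term by term,
  d/dx[x^2/49] = 2x/49
  d/dx[-y^2/36] = -y·y'/18
  d/dx[-5] = 0

The pieces without y' make up ∂F/∂x and the coefficient of y' is ∂F/∂y:
  ∂F/∂x = 2x/49,
  ∂F/∂y = -y/18.

Since d/dx[F] = ∂F/∂x + (∂F/∂y)·y' = 0, solve for y':
  (∂F/∂y)·y' = -∂F/∂x
  dy/dx = -(∂F/∂x)/(∂F/∂y) = -(2x/49)/(-y/18) = 36x/(49y)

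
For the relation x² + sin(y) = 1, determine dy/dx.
Take d/dx of both sides. Since y is implicitly a function of x, the chain rule attaches a y' = dy/dx factor whenever we differentiate through y.

Set F(x, y) = (left side) − (right side), so the curve is F = 0. Differentiating each term of F:
  d/dx[x^2] = 2x
  d/dx[sin(y)] = y'·cos(y)
  d/dx[-1] = 0

Collecting, the y'-free part is the partial derivative in x and the y' coefficient is the partial derivative in y:
  ∂F/∂x = 2x
  ∂F/∂y = cos(y)

so d/dx[F(x, y(x))] = ∂F/∂x + (∂F/∂y)·y' = 0. Rearranging,
  dy/dx = -(∂F/∂x)/(∂F/∂y) = -(2x)/(cos(y)) = -2x/cos(y)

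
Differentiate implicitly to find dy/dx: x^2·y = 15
Apply d/dx to both sides, remembering that y depends on x. Each occurrence of y therefore brings in a y' = dy/dx via the chain rule.

With F(x, y) equal to the left-hand side minus the right, differentiate F term by term:
  d/dx[x^2y] = x^2·y' + 2xy
  d/dx[-15] = 0
Adding these up, d/dx[F] = 0 becomes
  (2xy) + (x^2)·y' = 0,
so isolating y',
  dy/dx = -(2xy)/(x^2) = -2y/x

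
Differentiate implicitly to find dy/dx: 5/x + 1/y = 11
Differentiate the relation implicitly: treat y = y(x) and apply the chain rule, so every y-derivative picks up a y' = dy/dx factor.

With everything moved to the left-hand side, differentiate term by term:
  d/dx[1/y] = -y'/y^2
  d/dx[5/x] = -5/x^2
  d/dx[-11] = 0

Separating the contributions that come from x directly and those that come through y:
  without y':      -5/x^2
  multiplying y':  -1/y^2

so (-5/x^2) + (-1/y^2)·y' = 0, and therefore
  dy/dx = -(-5/x^2)/(-1/y^2) = -5y^2/x^2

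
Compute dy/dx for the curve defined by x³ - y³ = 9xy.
Differentiate both sides with respect to x, treating y as y(x). By the chain rule, any term containing y contributes a factor of y' = dy/dx when we differentiate it.

Move every term to one side and write the relation as F(x, y) = 0. Term by term,
  d/dx[x^3] = 3x^2
  d/dx[-9xy] = -9x·y' - 9y
  d/dx[-y^3] = -3y^2·y'

The pieces without y' make up ∂F/∂x and the coefficient of y' is ∂F/∂y:
  ∂F/∂x = 3x^2 - 9y,
  ∂F/∂y = -9x - 3y^2.

Since d/dx[F] = ∂F/∂x + (∂F/∂y)·y' = 0, solve for y':
  (∂F/∂y)·y' = -∂F/∂x
  dy/dx = -(∂F/∂x)/(∂F/∂y) = -(3x^2 - 9y)/(-9x - 3y^2) = (x^2 - 3y)/(3x + y^2)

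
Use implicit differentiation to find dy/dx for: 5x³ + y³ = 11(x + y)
Take d/dx of both sides. Since y is implicitly a function of x, the chain rule attaches a y' = dy/dx factor whenever we differentiate through y.

Set F(x, y) = (left side) − (right side), so the curve is F = 0. Differentiating each term of F:
  d/dx[5x^3] = 15x^2
  d/dx[-11x] = -11
  d/dx[y^3] = 3y^2·y'
  d/dx[-11y] = -11·y'

Collecting, the y'-free part is the partial derivative in x and the y' coefficient is the partial derivative in y:
  ∂F/∂x = 15x^2 - 11
  ∂F/∂y = 3y^2 - 11

so d/dx[F(x, y(x))] = ∂F/∂x + (∂F/∂y)·y' = 0. Rearranging,
  dy/dx = -(∂F/∂x)/(∂F/∂y) = -(15x^2 - 11)/(3y^2 - 11) = (11 - 15x^2)/(3y^2 - 11)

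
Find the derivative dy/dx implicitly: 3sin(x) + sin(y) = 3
Differentiate both sides with respect to x, treating y as y(x). By the chain rule, any term containing y contributes a factor of y' = dy/dx when we differentiate it.

Move every term to one side and write the relation as F(x, y) = 0. Term by term,
  d/dx[3sin(x)] = 3cos(x)
  d/dx[sin(y)] = y'·cos(y)
  d/dx[-3] = 0

The pieces without y' make up ∂F/∂x and the coefficient of y' is ∂F/∂y:
  ∂F/∂x = 3cos(x),
  ∂F/∂y = cos(y).

Since d/dx[F] = ∂F/∂x + (∂F/∂y)·y' = 0, solve for y':
  (∂F/∂y)·y' = -∂F/∂x
  dy/dx = -(∂F/∂x)/(∂F/∂y) = -(3cos(x))/(cos(y)) = -3cos(x)/cos(y)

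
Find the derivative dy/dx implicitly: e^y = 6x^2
Take d/dx of both sides. Since y is implicitly a function of x, the chain rule attaches a y' = dy/dx factor whenever we differentiate through y.

Set F(x, y) = (left side) − (right side), so the curve is F = 0. Differentiating each term of F:
  d/dx[-6x^2] = -12x
  d/dx[e^(y)] = y'·e^(y)

Collecting, the y'-free part is the partial derivative in x and the y' coefficient is the partial derivative in y:
  ∂F/∂x = -12x
  ∂F/∂y = e^(y)

so d/dx[F(x, y(x))] = ∂F/∂x + (∂F/∂y)·y' = 0. Rearranging,
  dy/dx = -(∂F/∂x)/(∂F/∂y) = -(-12x)/(e^(y)) = 12x·e^(-y)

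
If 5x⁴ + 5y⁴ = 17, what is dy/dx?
Take d/dx of both sides. Since y is implicitly a function of x, the chain rule attaches a y' = dy/dx factor whenever we differentiate through y.

Set F(x, y) = (left side) − (right side), so the curve is F = 0. Differentiating each term of F:
  d/dx[5x^4] = 20x^3
  d/dx[5y^4] = 20y^3·y'
  d/dx[-17] = 0

Collecting, the y'-free part is the partial derivative in x and the y' coefficient is the partial derivative in y:
  ∂F/∂x = 20x^3
  ∂F/∂y = 20y^3

so d/dx[F(x, y(x))] = ∂F/∂x + (∂F/∂y)·y' = 0. Rearranging,
  dy/dx = -(∂F/∂x)/(∂F/∂y) = -(20x^3)/(20y^3) = -x^3/y^3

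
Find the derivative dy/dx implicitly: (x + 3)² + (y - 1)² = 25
Differentiate both sides with respect to x, treating y as y(x). By the chain rule, any term containing y contributes a factor of y' = dy/dx when we differentiate it.

Move every term to one side and write the relation as F(x, y) = 0. Term by term,
  d/dx[(x + 3)^2] = 2x + 6
  d/dx[(y - 1)^2] = 2·y'(y - 1)
  d/dx[-25] = 0

The pieces without y' make up ∂F/∂x and the coefficient of y' is ∂F/∂y:
  ∂F/∂x = 2x + 6,
  ∂F/∂y = 2y - 2.

Since d/dx[F] = ∂F/∂x + (∂F/∂y)·y' = 0, solve for y':
  (∂F/∂y)·y' = -∂F/∂x
  dy/dx = -(∂F/∂x)/(∂F/∂y) = -(2x + 6)/(2y - 2) = (-x - 3)/(y - 1)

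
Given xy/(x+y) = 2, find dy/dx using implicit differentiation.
Differentiate the relation implicitly: treat y = y(x) and apply the chain rule, so every y-derivative picks up a y' = dy/dx factor.

With everything moved to the left-hand side, differentiate term by term:
  d/dx[xy/(x + y)] = xy(-y' - 1)/(x + y)^2 + x·y'/(x + y) + y/(x + y)
  d/dx[-2] = 0

Separating the contributions that come from x directly and those that come through y:
  without y':      -xy/(x + y)^2 + y/(x + y)
  multiplying y':  -xy/(x + y)^2 + x/(x + y)

so (-xy/(x + y)^2 + y/(x + y)) + (-xy/(x + y)^2 + x/(x + y))·y' = 0, and therefore
  dy/dx = -(-xy/(x + y)^2 + y/(x + y))/(-xy/(x + y)^2 + x/(x + y))
        = -(y^2/(x + y)^2)/(x^2/(x + y)^2) = -y^2/x^2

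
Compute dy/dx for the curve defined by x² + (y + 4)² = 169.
Differentiate the relation implicitly: treat y = y(x) and apply the chain rule, so every y-derivative picks up a y' = dy/dx factor.

With everything moved to the left-hand side, differentiate term by term:
  d/dx[x^2] = 2x
  d/dx[(y + 4)^2] = 2·y'(y + 4)
  d/dx[-169] = 0

Separating the contributions that come from x directly and those that come through y:
  without y':      2x
  multiplying y':  2y + 8

so (2x) + (2y + 8)·y' = 0, and therefore
  dy/dx = -(2x)/(2y + 8) = -x/(y + 4)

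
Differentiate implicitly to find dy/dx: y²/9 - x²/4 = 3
Take d/dx of both sides. Since y is implicitly a function of x, the chain rule attaches a y' = dy/dx factor whenever we differentiate through y.

Set F(x, y) = (left side) − (right side), so the curve is F = 0. Differentiating each term of F:
  d/dx[-x^2/4] = -x/2
  d/dx[y^2/9] = 2y·y'/9
  d/dx[-3] = 0

Collecting, the y'-free part is the partial derivative in x and the y' coefficient is the partial derivative in y:
  ∂F/∂x = -x/2
  ∂F/∂y = 2y/9

so d/dx[F(x, y(x))] = ∂F/∂x + (∂F/∂y)·y' = 0. Rearranging,
  dy/dx = -(∂F/∂x)/(∂F/∂y) = -(-x/2)/(2y/9) = 9x/(4y)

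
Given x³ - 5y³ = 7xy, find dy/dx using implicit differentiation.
Apply d/dx to both sides, remembering that y depends on x. Each occurrence of y therefore brings in a y' = dy/dx via the chain rule.

With F(x, y) equal to the left-hand side minus the right, differentiate F term by term:
  d/dx[x^3] = 3x^2
  d/dx[-7xy] = -7x·y' - 7y
  d/dx[-5y^3] = -15y^2·y'
Adding these up, d/dx[F] = 0 becomes
  (3x^2 - 7y) + (-7x - 15y^2)·y' = 0,
so isolating y',
  dy/dx = -(3x^2 - 7y)/(-7x - 15y^2) = (3x^2 - 7y)/(7x + 15y^2)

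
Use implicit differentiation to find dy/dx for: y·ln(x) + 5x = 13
Differentiate both sides with respect to x, treating y as y(x). By the chain rule, any term containing y contributes a factor of y' = dy/dx when we differentiate it.

Move every term to one side and write the relation as F(x, y) = 0. Term by term,
  d/dx[5x] = 5
  d/dx[y·ln(x)] = y'·ln(x) + y/x
  d/dx[-13] = 0

The pieces without y' make up ∂F/∂x and the coefficient of y' is ∂F/∂y:
  ∂F/∂x = 5 + y/x,
  ∂F/∂y = ln(x).

Since d/dx[F] = ∂F/∂x + (∂F/∂y)·y' = 0, solve for y':
  (∂F/∂y)·y' = -∂F/∂x
  dy/dx = -(∂F/∂x)/(∂F/∂y) = -(5 + y/x)/(ln(x))
        = -((5x + y)/x)/(ln(x)) = (-5x - y)/(x·ln(x))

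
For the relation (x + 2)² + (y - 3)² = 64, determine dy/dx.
Differentiate the relation implicitly: treat y = y(x) and apply the chain rule, so every y-derivative picks up a y' = dy/dx factor.

With everything moved to the left-hand side, differentiate term by term:
  d/dx[(x + 2)^2] = 2x + 4
  d/dx[(y - 3)^2] = 2·y'(y - 3)
  d/dx[-64] = 0

Separating the contributions that come from x directly and those that come through y:
  without y':      2x + 4
  multiplying y':  2y - 6

so (2x + 4) + (2y - 6)·y' = 0, and therefore
  dy/dx = -(2x + 4)/(2y - 6) = (-x - 2)/(y - 3)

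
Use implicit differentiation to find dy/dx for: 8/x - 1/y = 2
Take d/dx of both sides. Since y is implicitly a function of x, the chain rule attaches a y' = dy/dx factor whenever we differentiate through y.

Set F(x, y) = (left side) − (right side), so the curve is F = 0. Differentiating each term of F:
  d/dx[-1/y] = y'/y^2
  d/dx[8/x] = -8/x^2
  d/dx[-2] = 0

Collecting, the y'-free part is the partial derivative in x and the y' coefficient is the partial derivative in y:
  ∂F/∂x = -8/x^2
  ∂F/∂y = y^(-2)

so d/dx[F(x, y(x))] = ∂F/∂x + (∂F/∂y)·y' = 0. Rearranging,
  dy/dx = -(∂F/∂x)/(∂F/∂y) = -(-8/x^2)/(y^(-2)) = 8y^2/x^2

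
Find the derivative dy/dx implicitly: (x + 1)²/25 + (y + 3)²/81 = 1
Apply d/dx to both sides, remembering that y depends on x. Each occurrence of y therefore brings in a y' = dy/dx via the chain rule.

With F(x, y) equal to the left-hand side minus the right, differentiate F term by term:
  d/dx[(x + 1)^2/25] = 2x/25 + 2/25
  d/dx[(y + 3)^2/81] = 2·y'(y + 3)/81
  d/dx[-1] = 0
Adding these up, d/dx[F] = 0 becomes
  (2x/25 + 2/25) + (2y/81 + 2/27)·y' = 0,
so isolating y',
  dy/dx = -(2x/25 + 2/25)/(2y/81 + 2/27)
        = -(2(x + 1)/25)/(2(y + 3)/81) = 81(-x - 1)/(25(y + 3))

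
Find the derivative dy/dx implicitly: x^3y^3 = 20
Differentiate the relation implicitly: treat y = y(x) and apply the chain rule, so every y-derivative picks up a y' = dy/dx factor.

With everything moved to the left-hand side, differentiate term by term:
  d/dx[x^3y^3] = 3x^3y^2·y' + 3x^2y^3
  d/dx[-20] = 0

Separating the contributions that come from x directly and those that come through y:
  without y':      3x^2y^3
  multiplying y':  3x^3y^2

so (3x^2y^3) + (3x^3y^2)·y' = 0, and therefore
  dy/dx = -(3x^2y^3)/(3x^3y^2) = -y/x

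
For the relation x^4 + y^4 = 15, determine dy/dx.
Apply d/dx to both sides, remembering that y depends on x. Each occurrence of y therefore brings in a y' = dy/dx via the chain rule.

With F(x, y) equal to the left-hand side minus the right, differentiate F term by term:
  d/dx[x^4] = 4x^3
  d/dx[y^4] = 4y^3·y'
  d/dx[-15] = 0
Adding these up, d/dx[F] = 0 becomes
  (4x^3) + (4y^3)·y' = 0,
so isolating y',
  dy/dx = -(4x^3)/(4y^3) = -x^3/y^3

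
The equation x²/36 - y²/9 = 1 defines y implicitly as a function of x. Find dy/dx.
Apply d/dx to both sides, remembering that y depends on x. Each occurrence of y therefore brings in a y' = dy/dx via the chain rule.

With F(x, y) equal to the left-hand side minus the right, differentiate F term by term:
  d/dx[x^2/36] = x/18
  d/dx[-y^2/9] = -2y·y'/9
  d/dx[-1] = 0
Adding these up, d/dx[F] = 0 becomes
  (x/18) + (-2y/9)·y' = 0,
so isolating y',
  dy/dx = -(x/18)/(-2y/9) = x/(4y)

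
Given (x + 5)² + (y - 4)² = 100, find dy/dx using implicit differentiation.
Differentiate both sides with respect to x, treating y as y(x). By the chain rule, any term containing y contributes a factor of y' = dy/dx when we differentiate it.

Move every term to one side and write the relation as F(x, y) = 0. Term by term,
  d/dx[(x + 5)^2] = 2x + 10
  d/dx[(y - 4)^2] = 2·y'(y - 4)
  d/dx[-100] = 0

The pieces without y' make up ∂F/∂x and the coefficient of y' is ∂F/∂y:
  ∂F/∂x = 2x + 10,
  ∂F/∂y = 2y - 8.

Since d/dx[F] = ∂F/∂x + (∂F/∂y)·y' = 0, solve for y':
  (∂F/∂y)·y' = -∂F/∂x
  dy/dx = -(∂F/∂x)/(∂F/∂y) = -(2x + 10)/(2y - 8) = (-x - 5)/(y - 4)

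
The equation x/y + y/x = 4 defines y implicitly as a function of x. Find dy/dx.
Apply d/dx to both sides, remembering that y depends on x. Each occurrence of y therefore brings in a y' = dy/dx via the chain rule.

With F(x, y) equal to the left-hand side minus the right, differentiate F term by term:
  d/dx[x/y] = -x·y'/y^2 + 1/y
  d/dx[y/x] = y'/x - y/x^2
  d/dx[-4] = 0
Adding these up, d/dx[F] = 0 becomes
  (1/y - y/x^2) + (-x/y^2 + 1/x)·y' = 0,
so isolating y',
  dy/dx = -(1/y - y/x^2)/(-x/y^2 + 1/x)
        = -((x - y)(x + y)/(x^2y))/(-(x - y)(x + y)/(xy^2)) = y/x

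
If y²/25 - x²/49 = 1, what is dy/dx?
Apply d/dx to both sides, remembering that y depends on x. Each occurrence of y therefore brings in a y' = dy/dx via the chain rule.

With F(x, y) equal to the left-hand side minus the right, differentiate F term by term:
  d/dx[-x^2/49] = -2x/49
  d/dx[y^2/25] = 2y·y'/25
  d/dx[-1] = 0
Adding these up, d/dx[F] = 0 becomes
  (-2x/49) + (2y/25)·y' = 0,
so isolating y',
  dy/dx = -(-2x/49)/(2y/25) = 25x/(49y)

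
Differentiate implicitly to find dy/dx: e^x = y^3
Differentiate both sides with respect to x, treating y as y(x). By the chain rule, any term containing y contributes a factor of y' = dy/dx when we differentiate it.

Move every term to one side and write the relation as F(x, y) = 0. Term by term,
  d/dx[-y^3] = -3y^2·y'
  d/dx[e^(x)] = e^(x)

The pieces without y' make up ∂F/∂x and the coefficient of y' is ∂F/∂y:
  ∂F/∂x = e^(x),
  ∂F/∂y = -3y^2.

Since d/dx[F] = ∂F/∂x + (∂F/∂y)·y' = 0, solve for y':
  (∂F/∂y)·y' = -∂F/∂x
  dy/dx = -(∂F/∂x)/(∂F/∂y) = -(e^(x))/(-3y^2) = e^(x)/(3y^2)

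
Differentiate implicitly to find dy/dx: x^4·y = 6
Differentiate the relation implicitly: treat y = y(x) and apply the chain rule, so every y-derivative picks up a y' = dy/dx factor.

With everything moved to the left-hand side, differentiate term by term:
  d/dx[x^4y] = x^4·y' + 4x^3y
  d/dx[-6] = 0

Separating the contributions that come from x directly and those that come through y:
  without y':      4x^3y
  multiplying y':  x^4

so (4x^3y) + (x^4)·y' = 0, and therefore
  dy/dx = -(4x^3y)/(x^4) = -4y/x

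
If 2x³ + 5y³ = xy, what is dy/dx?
Differentiate both sides with respect to x, treating y as y(x). By the chain rule, any term containing y contributes a factor of y' = dy/dx when we differentiate it.

Move every term to one side and write the relation as F(x, y) = 0. Term by term,
  d/dx[2x^3] = 6x^2
  d/dx[-xy] = -x·y' - y
  d/dx[5y^3] = 15y^2·y'

The pieces without y' make up ∂F/∂x and the coefficient of y' is ∂F/∂y:
  ∂F/∂x = 6x^2 - y,
  ∂F/∂y = -x + 15y^2.

Since d/dx[F] = ∂F/∂x + (∂F/∂y)·y' = 0, solve for y':
  (∂F/∂y)·y' = -∂F/∂x
  dy/dx = -(∂F/∂x)/(∂F/∂y) = -(6x^2 - y)/(-x + 15y^2) = (6x^2 - y)/(x - 15y^2)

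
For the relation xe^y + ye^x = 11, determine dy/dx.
Apply d/dx to both sides, remembering that y depends on x. Each occurrence of y therefore brings in a y' = dy/dx via the chain rule.

With F(x, y) equal to the left-hand side minus the right, differentiate F term by term:
  d/dx[x·e^(y)] = x·y'·e^(y) + e^(y)
  d/dx[y·e^(x)] = y·e^(x) + y'·e^(x)
  d/dx[-11] = 0
Adding these up, d/dx[F] = 0 becomes
  (y·e^(x) + e^(y)) + (x·e^(y) + e^(x))·y' = 0,
so isolating y',
  dy/dx = -(y·e^(x) + e^(y))/(x·e^(y) + e^(x)) = (-y·e^(x) - e^(y))/(x·e^(y) + e^(x))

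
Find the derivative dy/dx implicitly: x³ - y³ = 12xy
Differentiate both sides with respect to x, treating y as y(x). By the chain rule, any term containing y contributes a factor of y' = dy/dx when we differentiate it.

Move every term to one side and write the relation as F(x, y) = 0. Term by term,
  d/dx[x^3] = 3x^2
  d/dx[-12xy] = -12x·y' - 12y
  d/dx[-y^3] = -3y^2·y'

The pieces without y' make up ∂F/∂x and the coefficient of y' is ∂F/∂y:
  ∂F/∂x = 3x^2 - 12y,
  ∂F/∂y = -12x - 3y^2.

Since d/dx[F] = ∂F/∂x + (∂F/∂y)·y' = 0, solve for y':
  (∂F/∂y)·y' = -∂F/∂x
  dy/dx = -(∂F/∂x)/(∂F/∂y) = -(3x^2 - 12y)/(-12x - 3y^2) = (x^2 - 4y)/(4x + y^2)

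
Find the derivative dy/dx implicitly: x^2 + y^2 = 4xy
Apply d/dx to both sides, remembering that y depends on x. Each occurrence of y therefore brings in a y' = dy/dx via the chain rule.

With F(x, y) equal to the left-hand side minus the right, differentiate F term by term:
  d/dx[x^2] = 2x
  d/dx[-4xy] = -4x·y' - 4y
  d/dx[y^2] = 2y·y'
Adding these up, d/dx[F] = 0 becomes
  (2x - 4y) + (-4x + 2y)·y' = 0,
so isolating y',
  dy/dx = -(2x - 4y)/(-4x + 2y) = (x - 2y)/(2x - y)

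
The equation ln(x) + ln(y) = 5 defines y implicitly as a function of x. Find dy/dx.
Take d/dx of both sides. Since y is implicitly a function of x, the chain rule attaches a y' = dy/dx factor whenever we differentiate through y.

Set F(x, y) = (left side) − (right side), so the curve is F = 0. Differentiating each term of F:
  d/dx[ln(x)] = 1/x
  d/dx[ln(y)] = y'/y
  d/dx[-5] = 0

Collecting, the y'-free part is the partial derivative in x and the y' coefficient is the partial derivative in y:
  ∂F/∂x = 1/x
  ∂F/∂y = 1/y

so d/dx[F(x, y(x))] = ∂F/∂x + (∂F/∂y)·y' = 0. Rearranging,
  dy/dx = -(∂F/∂x)/(∂F/∂y) = -(1/x)/(1/y) = -y/x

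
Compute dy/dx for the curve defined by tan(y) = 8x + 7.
Differentiate both sides with respect to x, treating y as y(x). By the chain rule, any term containing y contributes a factor of y' = dy/dx when we differentiate it.

Move every term to one side and write the relation as F(x, y) = 0. Term by term,
  d/dx[-8x] = -8
  d/dx[tan(y)] = y'(tan(y)^2 + 1)
  d/dx[-7] = 0

The pieces without y' make up ∂F/∂x and the coefficient of y' is ∂F/∂y:
  ∂F/∂x = -8,
  ∂F/∂y = tan(y)^2 + 1.

Since d/dx[F] = ∂F/∂x + (∂F/∂y)·y' = 0, solve for y':
  (∂F/∂y)·y' = -∂F/∂x
  dy/dx = -(∂F/∂x)/(∂F/∂y) = -(-8)/(tan(y)^2 + 1) = 8cos(y)^2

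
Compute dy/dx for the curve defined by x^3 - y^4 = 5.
Differentiate the relation implicitly: treat y = y(x) and apply the chain rule, so every y-derivative picks up a y' = dy/dx factor.

With everything moved to the left-hand side, differentiate term by term:
  d/dx[x^3] = 3x^2
  d/dx[-y^4] = -4y^3·y'
  d/dx[-5] = 0

Separating the contributions that come from x directly and those that come through y:
  without y':      3x^2
  multiplying y':  -4y^3

so (3x^2) + (-4y^3)·y' = 0, and therefore
  dy/dx = -(3x^2)/(-4y^3) = 3x^2/(4y^3)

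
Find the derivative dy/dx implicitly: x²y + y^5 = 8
Take d/dx of both sides. Since y is implicitly a function of x, the chain rule attaches a y' = dy/dx factor whenever we differentiate through y.

Set F(x, y) = (left side) − (right side), so the curve is F = 0. Differentiating each term of F:
  d/dx[x^2y] = x^2·y' + 2xy
  d/dx[y^5] = 5y^4·y'
  d/dx[-8] = 0

Collecting, the y'-free part is the partial derivative in x and the y' coefficient is the partial derivative in y:
  ∂F/∂x = 2xy
  ∂F/∂y = x^2 + 5y^4

so d/dx[F(x, y(x))] = ∂F/∂x + (∂F/∂y)·y' = 0. Rearranging,
  dy/dx = -(∂F/∂x)/(∂F/∂y) = -(2xy)/(x^2 + 5y^4) = -2xy/(x^2 + 5y^4)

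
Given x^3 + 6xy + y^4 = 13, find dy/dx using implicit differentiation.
Take d/dx of both sides. Since y is implicitly a function of x, the chain rule attaches a y' = dy/dx factor whenever we differentiate through y.

Set F(x, y) = (left side) − (right side), so the curve is F = 0. Differentiating each term of F:
  d/dx[x^3] = 3x^2
  d/dx[6xy] = 6x·y' + 6y
  d/dx[y^4] = 4y^3·y'
  d/dx[-13] = 0

Collecting, the y'-free part is the partial derivative in x and the y' coefficient is the partial derivative in y:
  ∂F/∂x = 3x^2 + 6y
  ∂F/∂y = 6x + 4y^3

so d/dx[F(x, y(x))] = ∂F/∂x + (∂F/∂y)·y' = 0. Rearranging,
  dy/dx = -(∂F/∂x)/(∂F/∂y) = -(3x^2 + 6y)/(6x + 4y^3) = 3(-x^2 - 2y)/(2(3x + 2y^3))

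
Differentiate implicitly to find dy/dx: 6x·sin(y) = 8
Take d/dx of both sides. Since y is implicitly a function of x, the chain rule attaches a y' = dy/dx factor whenever we differentiate through y.

Set F(x, y) = (left side) − (right side), so the curve is F = 0. Differentiating each term of F:
  d/dx[6x·sin(y)] = 6x·y'·cos(y) + 6sin(y)
  d/dx[-8] = 0

Collecting, the y'-free part is the partial derivative in x and the y' coefficient is the partial derivative in y:
  ∂F/∂x = 6sin(y)
  ∂F/∂y = 6x·cos(y)

so d/dx[F(x, y(x))] = ∂F/∂x + (∂F/∂y)·y' = 0. Rearranging,
  dy/dx = -(∂F/∂x)/(∂F/∂y) = -(6sin(y))/(6x·cos(y)) = -tan(y)/x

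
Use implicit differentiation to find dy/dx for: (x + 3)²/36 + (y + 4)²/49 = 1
Take d/dx of both sides. Since y is implicitly a function of x, the chain rule attaches a y' = dy/dx factor whenever we differentiate through y.

Set F(x, y) = (left side) − (right side), so the curve is F = 0. Differentiating each term of F:
  d/dx[(x + 3)^2/36] = x/18 + 1/6
  d/dx[(y + 4)^2/49] = 2·y'(y + 4)/49
  d/dx[-1] = 0

Collecting, the y'-free part is the partial derivative in x and the y' coefficient is the partial derivative in y:
  ∂F/∂x = x/18 + 1/6
  ∂F/∂y = 2y/49 + 8/49

so d/dx[F(x, y(x))] = ∂F/∂x + (∂F/∂y)·y' = 0. Rearranging,
  dy/dx = -(∂F/∂x)/(∂F/∂y) = -(x/18 + 1/6)/(2y/49 + 8/49)
        = -((x + 3)/18)/(2(y + 4)/49) = 49(-x - 3)/(36(y + 4))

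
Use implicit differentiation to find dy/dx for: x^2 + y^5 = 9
Differentiate the relation implicitly: treat y = y(x) and apply the chain rule, so every y-derivative picks up a y' = dy/dx factor.

With everything moved to the left-hand side, differentiate term by term:
  d/dx[x^2] = 2x
  d/dx[y^5] = 5y^4·y'
  d/dx[-9] = 0

Separating the contributions that come from x directly and those that come through y:
  without y':      2x
  multiplying y':  5y^4

so (2x) + (5y^4)·y' = 0, and therefore
  dy/dx = -(2x)/(5y^4) = -2x/(5y^4)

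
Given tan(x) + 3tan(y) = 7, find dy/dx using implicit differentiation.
Differentiate both sides with respect to x, treating y as y(x). By the chain rule, any term containing y contributes a factor of y' = dy/dx when we differentiate it.

Move every term to one side and write the relation as F(x, y) = 0. Term by term,
  d/dx[tan(x)] = tan(x)^2 + 1
  d/dx[3tan(y)] = 3·y'(tan(y)^2 + 1)
  d/dx[-7] = 0

The pieces without y' make up ∂F/∂x and the coefficient of y' is ∂F/∂y:
  ∂F/∂x = tan(x)^2 + 1,
  ∂F/∂y = 3tan(y)^2 + 3.

Since d/dx[F] = ∂F/∂x + (∂F/∂y)·y' = 0, solve for y':
  (∂F/∂y)·y' = -∂F/∂x
  dy/dx = -(∂F/∂x)/(∂F/∂y) = -(tan(x)^2 + 1)/(3tan(y)^2 + 3) = -cos(y)^2/(3cos(x)^2)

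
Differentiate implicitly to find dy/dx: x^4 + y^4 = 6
Apply d/dx to both sides, remembering that y depends on x. Each occurrence of y therefore brings in a y' = dy/dx via the chain rule.

With F(x, y) equal to the left-hand side minus the right, differentiate F term by term:
  d/dx[x^4] = 4x^3
  d/dx[y^4] = 4y^3·y'
  d/dx[-6] = 0
Adding these up, d/dx[F] = 0 becomes
  (4x^3) + (4y^3)·y' = 0,
so isolating y',
  dy/dx = -(4x^3)/(4y^3) = -x^3/y^3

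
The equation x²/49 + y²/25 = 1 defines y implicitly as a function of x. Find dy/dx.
Differentiate the relation implicitly: treat y = y(x) and apply the chain rule, so every y-derivative picks up a y' = dy/dx factor.

With everything moved to the left-hand side, differentiate term by term:
  d/dx[x^2/49] = 2x/49
  d/dx[y^2/25] = 2y·y'/25
  d/dx[-1] = 0

Separating the contributions that come from x directly and those that come through y:
  without y':      2x/49
  multiplying y':  2y/25

so (2x/49) + (2y/25)·y' = 0, and therefore
  dy/dx = -(2x/49)/(2y/25) = -25x/(49y)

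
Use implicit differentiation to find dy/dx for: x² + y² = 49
Take d/dx of both sides. Since y is implicitly a function of x, the chain rule attaches a y' = dy/dx factor whenever we differentiate through y.

Set F(x, y) = (left side) − (right side), so the curve is F = 0. Differentiating each term of F:
  d/dx[x^2] = 2x
  d/dx[y^2] = 2y·y'
  d/dx[-49] = 0

Collecting, the y'-free part is the partial derivative in x and the y' coefficient is the partial derivative in y:
  ∂F/∂x = 2x
  ∂F/∂y = 2y

so d/dx[F(x, y(x))] = ∂F/∂x + (∂F/∂y)·y' = 0. Rearranging,
  dy/dx = -(∂F/∂x)/(∂F/∂y) = -(2x)/(2y) = -x/y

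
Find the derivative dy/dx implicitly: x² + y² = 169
Apply d/dx to both sides, remembering that y depends on x. Each occurrence of y therefore brings in a y' = dy/dx via the chain rule.

With F(x, y) equal to the left-hand side minus the right, differentiate F term by term:
  d/dx[x^2] = 2x
  d/dx[y^2] = 2y·y'
  d/dx[-169] = 0
Adding these up, d/dx[F] = 0 becomes
  (2x) + (2y)·y' = 0,
so isolating y',
  dy/dx = -(2x)/(2y) = -x/y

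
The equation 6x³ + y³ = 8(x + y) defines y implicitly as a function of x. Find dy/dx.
Differentiate both sides with respect to x, treating y as y(x). By the chain rule, any term containing y contributes a factor of y' = dy/dx when we differentiate it.

Move every term to one side and write the relation as F(x, y) = 0. Term by term,
  d/dx[6x^3] = 18x^2
  d/dx[-8x] = -8
  d/dx[y^3] = 3y^2·y'
  d/dx[-8y] = -8·y'

The pieces without y' make up ∂F/∂x and the coefficient of y' is ∂F/∂y:
  ∂F/∂x = 18x^2 - 8,
  ∂F/∂y = 3y^2 - 8.

Since d/dx[F] = ∂F/∂x + (∂F/∂y)·y' = 0, solve for y':
  (∂F/∂y)·y' = -∂F/∂x
  dy/dx = -(∂F/∂x)/(∂F/∂y) = -(18x^2 - 8)/(3y^2 - 8) = 2(4 - 9x^2)/(3y^2 - 8)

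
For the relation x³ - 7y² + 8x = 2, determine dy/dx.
Take d/dx of both sides. Since y is implicitly a function of x, the chain rule attaches a y' = dy/dx factor whenever we differentiate through y.

Set F(x, y) = (left side) − (right side), so the curve is F = 0. Differentiating each term of F:
  d/dx[x^3] = 3x^2
  d/dx[8x] = 8
  d/dx[-7y^2] = -14y·y'
  d/dx[-2] = 0

Collecting, the y'-free part is the partial derivative in x and the y' coefficient is the partial derivative in y:
  ∂F/∂x = 3x^2 + 8
  ∂F/∂y = -14y

so d/dx[F(x, y(x))] = ∂F/∂x + (∂F/∂y)·y' = 0. Rearranging,
  dy/dx = -(∂F/∂x)/(∂F/∂y) = -(3x^2 + 8)/(-14y) = (3x^2 + 8)/(14y)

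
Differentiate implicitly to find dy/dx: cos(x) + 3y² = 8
Apply d/dx to both sides, remembering that y depends on x. Each occurrence of y therefore brings in a y' = dy/dx via the chain rule.

With F(x, y) equal to the left-hand side minus the right, differentiate F term by term:
  d/dx[3y^2] = 6y·y'
  d/dx[cos(x)] = -sin(x)
  d/dx[-8] = 0
Adding these up, d/dx[F] = 0 becomes
  (-sin(x)) + (6y)·y' = 0,
so isolating y',
  dy/dx = -(-sin(x))/(6y) = sin(x)/(6y)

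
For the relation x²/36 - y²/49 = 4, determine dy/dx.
Apply d/dx to both sides, remembering that y depends on x. Each occurrence of y therefore brings in a y' = dy/dx via the chain rule.

With F(x, y) equal to the left-hand side minus the right, differentiate F term by term:
  d/dx[x^2/36] = x/18
  d/dx[-y^2/49] = -2y·y'/49
  d/dx[-4] = 0
Adding these up, d/dx[F] = 0 becomes
  (x/18) + (-2y/49)·y' = 0,
so isolating y',
  dy/dx = -(x/18)/(-2y/49) = 49x/(36y)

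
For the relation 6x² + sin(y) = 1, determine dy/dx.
Apply d/dx to both sides, remembering that y depends on x. Each occurrence of y therefore brings in a y' = dy/dx via the chain rule.

With F(x, y) equal to the left-hand side minus the right, differentiate F term by term:
  d/dx[6x^2] = 12x
  d/dx[sin(y)] = y'·cos(y)
  d/dx[-1] = 0
Adding these up, d/dx[F] = 0 becomes
  (12x) + (cos(y))·y' = 0,
so isolating y',
  dy/dx = -(12x)/(cos(y)) = -12x/cos(y)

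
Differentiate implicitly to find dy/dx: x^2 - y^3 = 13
Differentiate the relation implicitly: treat y = y(x) and apply the chain rule, so every y-derivative picks up a y' = dy/dx factor.

With everything moved to the left-hand side, differentiate term by term:
  d/dx[x^2] = 2x
  d/dx[-y^3] = -3y^2·y'
  d/dx[-13] = 0

Separating the contributions that come from x directly and those that come through y:
  without y':      2x
  multiplying y':  -3y^2

so (2x) + (-3y^2)·y' = 0, and therefore
  dy/dx = -(2x)/(-3y^2) = 2x/(3y^2)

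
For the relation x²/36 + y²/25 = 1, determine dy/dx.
Differentiate the relation implicitly: treat y = y(x) and apply the chain rule, so every y-derivative picks up a y' = dy/dx factor.

With everything moved to the left-hand side, differentiate term by term:
  d/dx[x^2/36] = x/18
  d/dx[y^2/25] = 2y·y'/25
  d/dx[-1] = 0

Separating the contributions that come from x directly and those that come through y:
  without y':      x/18
  multiplying y':  2y/25

so (x/18) + (2y/25)·y' = 0, and therefore
  dy/dx = -(x/18)/(2y/25) = -25x/(36y)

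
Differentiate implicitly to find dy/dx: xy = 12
Differentiate both sides with respect to x, treating y as y(x). By the chain rule, any term containing y contributes a factor of y' = dy/dx when we differentiate it.

Move every term to one side and write the relation as F(x, y) = 0. Term by term,
  d/dx[xy] = x·y' + y
  d/dx[-12] = 0

The pieces without y' make up ∂F/∂x and the coefficient of y' is ∂F/∂y:
  ∂F/∂x = y,
  ∂F/∂y = x.

Since d/dx[F] = ∂F/∂x + (∂F/∂y)·y' = 0, solve for y':
  (∂F/∂y)·y' = -∂F/∂x
  dy/dx = -(∂F/∂x)/(∂F/∂y) = -(y)/(x) = -y/x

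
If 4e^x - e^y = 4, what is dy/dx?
Differentiate the relation implicitly: treat y = y(x) and apply the chain rule, so every y-derivative picks up a y' = dy/dx factor.

With everything moved to the left-hand side, differentiate term by term:
  d/dx[4e^(x)] = 4e^(x)
  d/dx[-e^(y)] = -y'·e^(y)
  d/dx[-4] = 0

Separating the contributions that come from x directly and those that come through y:
  without y':      4e^(x)
  multiplying y':  -e^(y)

so (4e^(x)) + (-e^(y))·y' = 0, and therefore
  dy/dx = -(4e^(x))/(-e^(y)) = 4e^(x - y)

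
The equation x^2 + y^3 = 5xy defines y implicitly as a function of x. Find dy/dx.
Differentiate the relation implicitly: treat y = y(x) and apply the chain rule, so every y-derivative picks up a y' = dy/dx factor.

With everything moved to the left-hand side, differentiate term by term:
  d/dx[x^2] = 2x
  d/dx[-5xy] = -5x·y' - 5y
  d/dx[y^3] = 3y^2·y'

Separating the contributions that come from x directly and those that come through y:
  without y':      2x - 5y
  multiplying y':  -5x + 3y^2

so (2x - 5y) + (-5x + 3y^2)·y' = 0, and therefore
  dy/dx = -(2x - 5y)/(-5x + 3y^2) = (2x - 5y)/(5x - 3y^2)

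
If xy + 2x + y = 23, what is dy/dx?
Take d/dx of both sides. Since y is implicitly a function of x, the chain rule attaches a y' = dy/dx factor whenever we differentiate through y.

Set F(x, y) = (left side) − (right side), so the curve is F = 0. Differentiating each term of F:
  d/dx[xy] = x·y' + y
  d/dx[2x] = 2
  d/dx[y] = y'
  d/dx[-23] = 0

Collecting, the y'-free part is the partial derivative in x and the y' coefficient is the partial derivative in y:
  ∂F/∂x = y + 2
  ∂F/∂y = x + 1

so d/dx[F(x, y(x))] = ∂F/∂x + (∂F/∂y)·y' = 0. Rearranging,
  dy/dx = -(∂F/∂x)/(∂F/∂y) = -(y + 2)/(x + 1) = (-y - 2)/(x + 1)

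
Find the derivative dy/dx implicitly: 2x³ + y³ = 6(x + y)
Apply d/dx to both sides, remembering that y depends on x. Each occurrence of y therefore brings in a y' = dy/dx via the chain rule.

With F(x, y) equal to the left-hand side minus the right, differentiate F term by term:
  d/dx[2x^3] = 6x^2
  d/dx[-6x] = -6
  d/dx[y^3] = 3y^2·y'
  d/dx[-6y] = -6·y'
Adding these up, d/dx[F] = 0 becomes
  (6x^2 - 6) + (3y^2 - 6)·y' = 0,
so isolating y',
  dy/dx = -(6x^2 - 6)/(3y^2 - 6) = 2(1 - x^2)/(y^2 - 2)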